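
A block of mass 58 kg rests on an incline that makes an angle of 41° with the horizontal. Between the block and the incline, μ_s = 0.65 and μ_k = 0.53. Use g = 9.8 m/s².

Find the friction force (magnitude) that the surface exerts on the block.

Normal force: N = m g cos θ = 58 × 9.8 × cos 41° = 429 N.
Along the slope the weight component is m g sin θ = 372.9 N; friction must supply exactly this, acting up-slope.
Static friction can supply at most μ_s N = 278.8 N.
Since |372.9| > 278.8 N, static friction cannot hold it; the block slides down the incline and kinetic friction applies: f = μ_k N = 0.53 × 429 = 227 N.

f ≈ 227 N (up the incline)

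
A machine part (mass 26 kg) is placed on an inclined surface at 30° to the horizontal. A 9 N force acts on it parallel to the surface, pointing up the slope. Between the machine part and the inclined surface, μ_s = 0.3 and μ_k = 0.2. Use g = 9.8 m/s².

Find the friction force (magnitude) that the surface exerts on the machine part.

f ≈ 44.1 N (up the incline)

Normal force: N = m g cos θ = 26 × 9.8 × cos 30° = 220.7 N.
Parallel to the incline, ΣF = 0 gives f = m g sin θ − P = 127.4 − 9 = 118.4 N (up-slope positive).
The static-friction ceiling is μ_s N = 0.3 × 220.7 = 66.2 N.
|118.4| exceeds 66.2 N, so the machine part slips down-slope; friction is kinetic, f = μ_k N = 0.2×220.7 = 44.1 N.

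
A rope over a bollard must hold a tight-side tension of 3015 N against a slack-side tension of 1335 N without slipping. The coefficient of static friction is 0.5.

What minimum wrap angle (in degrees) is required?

T₂/T₁ = e^{μβ} → β = ln(T₂/T₁)/μ.
β = ln(3015/1335)/0.5 = 0.8147/0.5 = 1.629 rad.
In degrees: β = 1.629 × 180/π = 93.4°.

β_min ≈ 93.4°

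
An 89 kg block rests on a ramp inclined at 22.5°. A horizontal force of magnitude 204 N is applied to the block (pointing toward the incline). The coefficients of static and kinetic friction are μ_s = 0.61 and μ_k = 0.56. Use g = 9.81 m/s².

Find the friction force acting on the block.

Normal direction: N = m g cos θ + P sin θ = 884.7 N.
Along the incline, the net driving force (taking up-slope positive) is P cos θ − m g sin θ = 188.5 − 334.1 = -145.6 N, so equilibrium requires friction f = 145.6 N (up-slope).
The limit of static friction is μ_s N = 539.7 N.
|f_req| = 145.6 ≤ 539.7 N → the block is in equilibrium; friction equals the required value.

f ≈ 146 N (up the incline)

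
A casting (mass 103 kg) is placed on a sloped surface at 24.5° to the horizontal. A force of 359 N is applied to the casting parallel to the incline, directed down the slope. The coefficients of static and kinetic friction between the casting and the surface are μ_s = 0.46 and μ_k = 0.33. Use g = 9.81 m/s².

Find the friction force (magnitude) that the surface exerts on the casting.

f ≈ 303 N (up the incline)

Normal force: N = m g cos θ = 103 × 9.81 × cos 24.5° = 919.5 N.
The friction needed for equilibrium is m g sin θ + P = 419 + 359 = 778 N, measured positive up-slope.
Maximum static friction available: μ_s N = 0.46 × 919.5 = 422.9 N.
Since |778| > 422.9 N, static friction cannot hold it; the casting slides down the incline and kinetic friction applies: f = μ_k N = 0.33 × 919.5 = 303 N.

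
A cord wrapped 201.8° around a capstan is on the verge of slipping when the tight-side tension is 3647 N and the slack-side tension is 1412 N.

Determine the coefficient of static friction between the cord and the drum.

T₂/T₁ = e^{μβ} → μ = ln(T₂/T₁)/β.
β = 201.8° = 3.522 rad.
μ = ln(3647/1412)/3.522 = ln(2.583)/3.522 = 0.269.

μ ≈ 0.269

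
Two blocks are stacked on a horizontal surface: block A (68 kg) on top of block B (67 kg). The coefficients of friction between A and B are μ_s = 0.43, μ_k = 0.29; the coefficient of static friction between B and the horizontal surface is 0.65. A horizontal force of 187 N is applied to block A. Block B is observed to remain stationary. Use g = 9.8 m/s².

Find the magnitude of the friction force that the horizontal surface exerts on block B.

The normal force B exerts on A is simply A's weight, N₁ = 666.4 N.
Maximum static friction on A from B: μ_s N₁ = 0.43×666.4 = 286.6 N.
P = 187 N is within that limit, so A and B move together (both at rest); the A–B friction is simply f₁ = P = 187 N.
By Newton's third law B feels 187 N forward from A. With B stationary, the floor's static friction on B balances it: f₂ = 187 N (well within μ_s(m_A+m_B)g = 860 N).

f ≈ 187 N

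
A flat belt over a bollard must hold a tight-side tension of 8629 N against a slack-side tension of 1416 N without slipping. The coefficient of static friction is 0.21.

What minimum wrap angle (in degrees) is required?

β_min ≈ 493°

T₂/T₁ = e^{μβ} → β = ln(T₂/T₁)/μ.
β = ln(8629/1416)/0.21 = 1.807/0.21 = 8.606 rad.
In degrees: β = 8.606 × 180/π = 493°.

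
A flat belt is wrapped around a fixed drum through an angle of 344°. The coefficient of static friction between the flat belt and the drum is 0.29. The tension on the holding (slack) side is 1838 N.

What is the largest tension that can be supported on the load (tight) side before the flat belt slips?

T_max ≈ 10500 N

At impending slip the capstan equation gives T₂/T₁ = e^{μβ} with β in radians.
β = 344° × π/180 = 6.004 rad.
e^{μβ} = e^{0.29×6.004} = 5.704.
T₂ = T₁ · e^{μβ} = 1838 × 5.704 = 10500 N.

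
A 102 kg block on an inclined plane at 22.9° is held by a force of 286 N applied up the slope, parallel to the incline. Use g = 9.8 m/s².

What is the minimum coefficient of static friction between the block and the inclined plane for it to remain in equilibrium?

μ_s,min ≈ 0.112

N = m g cos θ = 920.8 N.
Friction must make up the shortfall along the incline: f = m g sin θ − P = 389 − 286 = 103 N.
At the threshold f = μ_s N, so μ_s,min = 103/920.8 = 0.112.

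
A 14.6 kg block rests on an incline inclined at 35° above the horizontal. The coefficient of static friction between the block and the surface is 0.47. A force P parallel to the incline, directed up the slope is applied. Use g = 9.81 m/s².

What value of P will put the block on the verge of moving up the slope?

At impending motion up the slope, friction acts down-slope at its limit: f = μ_s N.
P is parallel to the surface, so N = m g cos θ = 117 N.
Along the incline: P = m g sin θ + μ_s N = 82.2 + 0.47×117 = 137 N.

P ≈ 137 N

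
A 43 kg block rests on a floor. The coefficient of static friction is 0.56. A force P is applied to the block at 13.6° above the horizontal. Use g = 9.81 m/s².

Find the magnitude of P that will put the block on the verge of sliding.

N = m g − P sin α (the pull lifts the block).
At impending slip, P cos α = μ_s N = μ_s (m g − P sin α).
Solving: P (cos α + μ_s sin α) = μ_s m g → P = 0.56×422/(cos 13.6° + 0.56 sin 13.6°) = 236/1.104 = 214 N.

P ≈ 214 N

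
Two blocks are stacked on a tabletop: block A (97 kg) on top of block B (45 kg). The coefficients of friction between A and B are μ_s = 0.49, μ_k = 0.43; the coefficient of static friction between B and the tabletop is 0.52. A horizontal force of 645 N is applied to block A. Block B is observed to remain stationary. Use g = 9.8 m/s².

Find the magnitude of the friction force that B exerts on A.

Between the blocks, N₁ = m_A g = 950.6 N.
So the A–B interface can sustain at most μ_s N₁ = 465.8 N of static friction.
P = 645 N exceeds that limit, so A slips over B and the interface friction becomes kinetic: f₁ = μ_k N₁ = 0.43×950.6 = 409 N.
By Newton's third law B feels 409 N forward from A. With B stationary, the floor's static friction on B balances it: f₂ = 409 N (well within μ_s(m_A+m_B)g = 723.6 N).

f ≈ 409 N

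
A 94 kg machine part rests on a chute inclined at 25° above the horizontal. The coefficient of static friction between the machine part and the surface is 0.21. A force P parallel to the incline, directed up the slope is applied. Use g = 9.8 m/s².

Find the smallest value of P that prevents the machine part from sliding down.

P_min ≈ 214 N

The machine part tends to slide down (tan θ > μ_s), so at the point of impending slip friction acts up-slope at its limit: f = μ_s N.
P is parallel to the surface, so N = m g cos θ = 835 N.
Along the incline: P + μ_s N = m g sin θ, so P = 389 − 0.21×835 = 214 N.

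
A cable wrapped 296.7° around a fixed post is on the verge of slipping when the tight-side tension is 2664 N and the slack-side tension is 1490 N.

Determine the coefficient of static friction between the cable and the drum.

T₂/T₁ = e^{μβ} → μ = ln(T₂/T₁)/β.
β = 296.7° = 5.178 rad.
μ = ln(2664/1490)/5.178 = ln(1.788)/5.178 = 0.112.

μ ≈ 0.112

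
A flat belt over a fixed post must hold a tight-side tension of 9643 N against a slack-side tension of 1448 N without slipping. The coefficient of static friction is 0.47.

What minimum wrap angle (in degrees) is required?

β_min ≈ 231°

T₂/T₁ = e^{μβ} → β = ln(T₂/T₁)/μ.
β = ln(9643/1448)/0.47 = 1.896/0.47 = 4.034 rad.
In degrees: β = 4.034 × 180/π = 231°.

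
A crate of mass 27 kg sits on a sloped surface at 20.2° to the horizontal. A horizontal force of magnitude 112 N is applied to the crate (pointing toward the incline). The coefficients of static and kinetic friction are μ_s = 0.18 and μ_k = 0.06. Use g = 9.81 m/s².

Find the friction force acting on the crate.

Resolve perpendicular to the incline: N = m g cos θ + P sin θ = 27×9.81×cos 20.2° + 112×sin 20.2° = 287.3 N.
Along the incline, the net driving force (taking up-slope positive) is P cos θ − m g sin θ = 105.1 − 91.46 = 13.65 N, so equilibrium requires friction f = -13.65 N (down-slope).
Maximum static friction: μ_s N = 0.18 × 287.3 = 51.71 N.
Since 13.65 N is within the 51.71 N limit, the crate stays put and friction is exactly 13.7 N.

f ≈ 13.7 N (down the incline)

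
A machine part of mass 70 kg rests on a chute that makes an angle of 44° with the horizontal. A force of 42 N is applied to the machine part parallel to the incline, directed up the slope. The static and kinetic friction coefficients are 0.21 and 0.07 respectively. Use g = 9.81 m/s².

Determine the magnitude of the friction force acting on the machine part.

Normal force: N = m g cos θ = 70 × 9.81 × cos 44° = 494 N.
Parallel to the incline, ΣF = 0 gives f = m g sin θ − P = 477 − 42 = 435 N (up-slope positive).
Maximum static friction available: μ_s N = 0.21 × 494 = 103.7 N.
Since |435| > 103.7 N, static friction cannot hold it; the machine part slides down the incline and kinetic friction applies: f = μ_k N = 0.07 × 494 = 34.6 N.

f ≈ 34.6 N (up the incline)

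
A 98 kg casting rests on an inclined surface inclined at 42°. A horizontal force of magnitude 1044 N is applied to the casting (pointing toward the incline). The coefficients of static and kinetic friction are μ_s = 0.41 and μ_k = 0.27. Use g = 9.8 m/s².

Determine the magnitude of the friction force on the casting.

f ≈ 133 N (down the incline)

Resolve perpendicular to the incline: N = m g cos θ + P sin θ = 98×9.8×cos 42° + 1044×sin 42° = 1412 N.
Parallel to the incline: P cos θ − m g sin θ = 775.8 − 642.6 = 133.2 N; the friction needed to balance this is 133.2 N acting down the slope.
The limit of static friction is μ_s N = 579 N.
|f_req| = 133.2 ≤ 579 N → the casting is in equilibrium; friction equals the required value.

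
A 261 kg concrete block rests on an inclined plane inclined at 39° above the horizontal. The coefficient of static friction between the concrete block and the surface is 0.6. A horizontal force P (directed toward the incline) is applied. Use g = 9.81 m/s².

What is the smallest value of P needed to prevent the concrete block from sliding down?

The concrete block tends to slide down (tan θ > μ_s), so at the point of impending slip friction acts up-slope at its limit: f = μ_s N.
Perpendicular to the incline: N = m g cos θ + P sin θ.
Along the incline: P cos θ + μ_s N = m g sin θ, i.e. P cos θ + μ_s (m g cos θ + P sin θ) = m g sin θ.
Solving, P (cos θ + μ_s sin θ) = m g (sin θ − μ_s cos θ), so P = 2560×0.163/1.155 = 361 N.

P_min ≈ 361 N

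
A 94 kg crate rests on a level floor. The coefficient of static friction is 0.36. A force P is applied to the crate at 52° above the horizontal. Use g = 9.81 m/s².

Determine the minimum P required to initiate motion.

P ≈ 369 N

N = m g − P sin α (the pull lifts the crate).
At impending slip, P cos α = μ_s N = μ_s (m g − P sin α).
Solving: P (cos α + μ_s sin α) = μ_s m g → P = 0.36×922/(cos 52° + 0.36 sin 52°) = 332/0.8993 = 369 N.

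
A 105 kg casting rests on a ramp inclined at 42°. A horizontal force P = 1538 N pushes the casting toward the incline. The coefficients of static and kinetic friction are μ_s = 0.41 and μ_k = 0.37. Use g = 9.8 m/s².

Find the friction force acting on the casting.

f ≈ 454 N (down the incline)

Normal direction: N = m g cos θ + P sin θ = 1794 N.
Along the incline, the net driving force (taking up-slope positive) is P cos θ − m g sin θ = 1143 − 688.5 = 454.4 N, so equilibrium requires friction f = -454.4 N (down-slope).
The limit of static friction is μ_s N = 735.5 N.
Since 454.4 N is within the 735.5 N limit, the casting stays put and friction is exactly 454 N.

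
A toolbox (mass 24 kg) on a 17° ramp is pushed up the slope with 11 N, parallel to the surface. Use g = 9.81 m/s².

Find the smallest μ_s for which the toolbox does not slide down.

N = m g cos θ = 225.2 N.
Friction must make up the shortfall along the incline: f = m g sin θ − P = 68.84 − 11 = 57.84 N.
At the threshold f = μ_s N, so μ_s,min = 57.84/225.2 = 0.257.

μ_s,min ≈ 0.257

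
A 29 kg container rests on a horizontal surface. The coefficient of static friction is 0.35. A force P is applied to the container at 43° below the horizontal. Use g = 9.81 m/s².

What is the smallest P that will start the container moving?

N = m g + P sin α (the push presses the container into the horizontal surface).
At impending slip, P cos α = μ_s N = μ_s (m g + P sin α).
Solving: P (cos α − μ_s sin α) = μ_s m g → P = 0.35×284/(cos 43° − 0.35 sin 43°) = 99.6/0.4927 = 202 N.

P ≈ 202 N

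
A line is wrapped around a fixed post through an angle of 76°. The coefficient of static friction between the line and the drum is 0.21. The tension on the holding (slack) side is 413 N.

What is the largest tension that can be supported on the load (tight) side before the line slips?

T_max ≈ 546 N

At impending slip the capstan equation gives T₂/T₁ = e^{μβ} with β in radians.
β = 76° × π/180 = 1.326 rad.
e^{μβ} = e^{0.21×1.326} = 1.321.
T₂ = T₁ · e^{μβ} = 413 × 1.321 = 546 N.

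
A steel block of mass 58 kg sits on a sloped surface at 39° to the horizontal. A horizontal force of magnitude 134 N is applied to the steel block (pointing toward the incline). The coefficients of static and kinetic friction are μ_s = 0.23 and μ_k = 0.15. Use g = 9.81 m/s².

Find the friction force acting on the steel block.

f ≈ 79 N (up the incline)

Resolve perpendicular to the incline: N = m g cos θ + P sin θ = 58×9.81×cos 39° + 134×sin 39° = 526.5 N.
Along the incline, the net driving force (taking up-slope positive) is P cos θ − m g sin θ = 104.1 − 358.1 = -253.9 N, so equilibrium requires friction f = 253.9 N (up-slope).
Maximum static friction: μ_s N = 0.23 × 526.5 = 121.1 N.
|f_req| = 253.9 > 121.1 N → the steel block slides down the incline; f = μ_k N = 0.15 × 526.5 = 79 N.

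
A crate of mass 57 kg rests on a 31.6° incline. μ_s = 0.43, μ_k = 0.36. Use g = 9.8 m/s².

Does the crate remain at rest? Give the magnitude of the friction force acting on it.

f ≈ 171 N

N = m g cos θ = 476 N.
Down-slope weight component: m g sin θ = 293 N.
μ_s N = 205 N.
293 > 205 N, so it slides; kinetic friction f = μ_k N = 0.36×476 = 171 N.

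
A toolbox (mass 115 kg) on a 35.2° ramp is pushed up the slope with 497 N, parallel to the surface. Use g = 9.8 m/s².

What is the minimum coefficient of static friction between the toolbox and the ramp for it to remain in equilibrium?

μ_s,min ≈ 0.166

N = m g cos θ = 920.9 N.
Friction must make up the shortfall along the incline: f = m g sin θ − P = 649.6 − 497 = 152.6 N.
At the threshold f = μ_s N, so μ_s,min = 152.6/920.9 = 0.166.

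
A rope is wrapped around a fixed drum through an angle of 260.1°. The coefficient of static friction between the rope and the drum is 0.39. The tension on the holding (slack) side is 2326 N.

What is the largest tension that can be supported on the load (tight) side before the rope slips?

T_max ≈ 13700 N

At impending slip the capstan equation gives T₂/T₁ = e^{μβ} with β in radians.
β = 260.1° × π/180 = 4.54 rad.
e^{μβ} = e^{0.39×4.54} = 5.873.
T₂ = T₁ · e^{μβ} = 2326 × 5.873 = 13700 N.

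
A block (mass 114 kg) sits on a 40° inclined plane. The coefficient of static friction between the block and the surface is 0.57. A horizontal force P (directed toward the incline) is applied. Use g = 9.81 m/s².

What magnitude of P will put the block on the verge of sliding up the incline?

At impending motion up the slope, friction acts down-slope at its limit: f = μ_s N.
Perpendicular to the incline: N = m g cos θ + P sin θ.
Along the incline: P cos θ = m g sin θ + μ_s N = m g sin θ + μ_s (m g cos θ + P sin θ).
Solving, P (cos θ − μ_s sin θ) = m g (sin θ + μ_s cos θ), so P = 114×9.81×(sin 40° + 0.57 cos 40°)/(cos 40° − 0.57 sin 40°) = 1120×1.079/0.3997 = 3020 N.

P ≈ 3020 N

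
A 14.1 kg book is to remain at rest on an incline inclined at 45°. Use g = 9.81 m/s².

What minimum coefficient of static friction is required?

μ_s,min ≈ 1

At the slip threshold m g sin θ = μ_s m g cos θ, so μ_s,min = tan θ.
μ_s,min = tan 45° = 1.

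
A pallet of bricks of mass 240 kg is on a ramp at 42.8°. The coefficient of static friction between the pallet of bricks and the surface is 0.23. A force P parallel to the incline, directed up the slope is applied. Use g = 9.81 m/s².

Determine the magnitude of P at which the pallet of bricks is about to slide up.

At impending motion up the slope, friction acts down-slope at its limit: f = μ_s N.
P is parallel to the surface, so N = m g cos θ = 1730 N.
Along the incline: P = m g sin θ + μ_s N = 1600 + 0.23×1730 = 2000 N.

P ≈ 2000 N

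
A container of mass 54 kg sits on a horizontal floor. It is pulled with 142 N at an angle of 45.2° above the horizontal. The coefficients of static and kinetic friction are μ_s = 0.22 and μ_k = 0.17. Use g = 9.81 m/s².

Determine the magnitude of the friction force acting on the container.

f ≈ 72.9 N

Vertical equilibrium gives N = m g − P sin α = 429 N.
For equilibrium, f = P cos α = 142×cos 45.2° = 100.1 N.
The static-friction limit is μ_s N = 94.38 N.
The required friction exceeds μ_s N, so the container moves and f = μ_k N = 72.9 N.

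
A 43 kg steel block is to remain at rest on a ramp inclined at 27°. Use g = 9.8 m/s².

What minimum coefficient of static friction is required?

At the slip threshold m g sin θ = μ_s m g cos θ, so μ_s,min = tan θ.
μ_s,min = tan 27° = 0.51.

μ_s,min ≈ 0.51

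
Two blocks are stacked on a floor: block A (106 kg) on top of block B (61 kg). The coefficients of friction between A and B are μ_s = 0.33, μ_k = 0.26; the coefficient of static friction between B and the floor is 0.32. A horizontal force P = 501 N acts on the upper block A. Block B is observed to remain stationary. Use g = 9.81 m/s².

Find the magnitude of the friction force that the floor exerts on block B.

The normal force B exerts on A is simply A's weight, N₁ = 1040 N.
So the A–B interface can sustain at most μ_s N₁ = 343.2 N of static friction.
Since P = 501 N > 343.2 N, A slides on B; the A–B friction is kinetic: f₁ = μ_k N₁ = 0.26×1040 = 270 N.
B experiences an equal 270 N forward from A (third law). B is in equilibrium, so the floor supplies f₂ = 270 N of static friction (limit μ_s(m_A+m_B)g = 524.2 N, not exceeded).

f ≈ 270 N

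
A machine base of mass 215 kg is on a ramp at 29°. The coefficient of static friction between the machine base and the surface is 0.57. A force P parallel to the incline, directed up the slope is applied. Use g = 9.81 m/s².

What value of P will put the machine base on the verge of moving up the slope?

At impending motion up the slope, friction acts down-slope at its limit: f = μ_s N.
P is parallel to the surface, so N = m g cos θ = 1840 N.
Along the incline: P = m g sin θ + μ_s N = 1020 + 0.57×1840 = 2070 N.

P ≈ 2070 N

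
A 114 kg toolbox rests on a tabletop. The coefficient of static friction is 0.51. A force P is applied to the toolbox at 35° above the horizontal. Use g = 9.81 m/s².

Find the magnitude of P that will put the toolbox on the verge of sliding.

N = m g − P sin α (the pull lifts the toolbox).
At impending slip, P cos α = μ_s N = μ_s (m g − P sin α).
Solving: P (cos α + μ_s sin α) = μ_s m g → P = 0.51×1120/(cos 35° + 0.51 sin 35°) = 570/1.112 = 513 N.

P ≈ 513 N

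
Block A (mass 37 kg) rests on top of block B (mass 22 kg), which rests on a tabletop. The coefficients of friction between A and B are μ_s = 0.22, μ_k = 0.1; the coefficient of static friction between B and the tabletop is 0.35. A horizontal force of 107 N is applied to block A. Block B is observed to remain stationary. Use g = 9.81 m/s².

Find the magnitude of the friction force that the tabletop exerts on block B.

Between the blocks, N₁ = m_A g = 363 N.
So the A–B interface can sustain at most μ_s N₁ = 79.85 N of static friction.
Since P = 107 N > 79.85 N, A slides on B; the A–B friction is kinetic: f₁ = μ_k N₁ = 0.1×363 = 36.3 N.
By Newton's third law B feels 36.3 N forward from A. With B stationary, the floor's static friction on B balances it: f₂ = 36.3 N (well within μ_s(m_A+m_B)g = 202.6 N).

f ≈ 36.3 N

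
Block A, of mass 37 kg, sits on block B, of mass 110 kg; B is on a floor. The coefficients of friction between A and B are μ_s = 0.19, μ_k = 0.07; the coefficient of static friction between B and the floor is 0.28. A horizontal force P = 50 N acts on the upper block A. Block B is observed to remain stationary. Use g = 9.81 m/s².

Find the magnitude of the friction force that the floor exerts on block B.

f ≈ 50 N

Between the blocks, N₁ = m_A g = 363 N.
Maximum static friction on A from B: μ_s N₁ = 0.19×363 = 68.96 N.
Since P = 50 N ≤ 68.96 N, A does not slip on B; friction on A equals P = 50 N.
By Newton's third law B feels 50 N forward from A. With B stationary, the floor's static friction on B balances it: f₂ = 50 N (well within μ_s(m_A+m_B)g = 403.8 N).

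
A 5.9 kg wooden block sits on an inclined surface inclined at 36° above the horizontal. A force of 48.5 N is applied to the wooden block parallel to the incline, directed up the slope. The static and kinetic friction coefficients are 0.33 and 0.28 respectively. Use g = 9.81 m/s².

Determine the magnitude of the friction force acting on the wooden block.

The normal reaction is N = m g cos θ = 46.83 N.
Parallel to the incline, ΣF = 0 gives f = m g sin θ − P = 34.02 − 48.5 = -14.48 N (up-slope positive).
The static-friction ceiling is μ_s N = 0.33 × 46.83 = 15.45 N.
Since |-14.48| ≤ 15.45 N, the wooden block remains in static equilibrium and friction takes exactly the required value.

f ≈ 14.5 N (down the incline)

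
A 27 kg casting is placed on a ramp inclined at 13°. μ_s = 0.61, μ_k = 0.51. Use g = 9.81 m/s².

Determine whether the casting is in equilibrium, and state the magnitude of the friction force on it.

f ≈ 59.6 N

N = m g cos θ = 258 N.
Down-slope weight component: m g sin θ = 59.6 N.
μ_s N = 157 N.
59.6 ≤ 157 N, so it stays put; friction = 59.6 N.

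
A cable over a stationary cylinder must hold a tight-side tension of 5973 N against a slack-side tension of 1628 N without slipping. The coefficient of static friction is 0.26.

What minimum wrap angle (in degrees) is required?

β_min ≈ 286°

T₂/T₁ = e^{μβ} → β = ln(T₂/T₁)/μ.
β = ln(5973/1628)/0.26 = 1.3/0.26 = 5 rad.
In degrees: β = 5 × 180/π = 286°.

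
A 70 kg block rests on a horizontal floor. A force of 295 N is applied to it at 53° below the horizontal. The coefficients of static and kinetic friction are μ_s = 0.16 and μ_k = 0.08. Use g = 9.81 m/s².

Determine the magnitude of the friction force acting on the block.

f ≈ 73.8 N

Vertical equilibrium gives N = m g + P sin α = 922.3 N.
Horizontally, friction must balance P cos α = 177.5 N.
μ_s N = 0.16 × 922.3 = 147.6 N.
The required friction exceeds μ_s N, so the block moves and f = μ_k N = 73.8 N.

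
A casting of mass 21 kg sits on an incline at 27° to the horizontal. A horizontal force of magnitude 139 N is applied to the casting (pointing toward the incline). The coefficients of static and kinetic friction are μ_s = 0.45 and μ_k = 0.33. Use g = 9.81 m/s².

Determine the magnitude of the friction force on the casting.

f ≈ 30.3 N (down the incline)

Normal direction: N = m g cos θ + P sin θ = 246.7 N.
Along the incline, the net driving force (taking up-slope positive) is P cos θ − m g sin θ = 123.8 − 93.53 = 30.32 N, so equilibrium requires friction f = -30.32 N (down-slope).
The limit of static friction is μ_s N = 111 N.
|f_req| = 30.32 ≤ 111 N → the casting is in equilibrium; friction equals the required value.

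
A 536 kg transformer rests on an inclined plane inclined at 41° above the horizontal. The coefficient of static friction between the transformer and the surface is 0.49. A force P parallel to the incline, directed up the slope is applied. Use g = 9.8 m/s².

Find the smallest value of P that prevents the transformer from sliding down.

P_min ≈ 1500 N

The transformer tends to slide down (tan θ > μ_s), so at the point of impending slip friction acts up-slope at its limit: f = μ_s N.
P is parallel to the surface, so N = m g cos θ = 3960 N.
Along the incline: P + μ_s N = m g sin θ, so P = 3450 − 0.49×3960 = 1500 N.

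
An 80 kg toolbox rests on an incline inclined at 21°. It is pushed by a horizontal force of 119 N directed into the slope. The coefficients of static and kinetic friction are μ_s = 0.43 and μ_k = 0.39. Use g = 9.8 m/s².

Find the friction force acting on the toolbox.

The horizontal push has a component P sin θ into the surface, so N = m g cos θ + P sin θ = 731.9 + 42.65 = 774.6 N.
Parallel to the incline: P cos θ − m g sin θ = 111.1 − 281 = -169.9 N; the friction needed to balance this is 169.9 N acting up the slope.
The limit of static friction is μ_s N = 333.1 N.
|f_req| = 169.9 ≤ 333.1 N → the toolbox is in equilibrium; friction equals the required value.

f ≈ 170 N (up the incline)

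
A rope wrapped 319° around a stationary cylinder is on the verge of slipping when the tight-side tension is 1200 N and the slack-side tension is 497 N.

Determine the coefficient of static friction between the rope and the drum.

T₂/T₁ = e^{μβ} → μ = ln(T₂/T₁)/β.
β = 319° = 5.568 rad.
μ = ln(1200/497)/5.568 = ln(2.414)/5.568 = 0.158.

μ ≈ 0.158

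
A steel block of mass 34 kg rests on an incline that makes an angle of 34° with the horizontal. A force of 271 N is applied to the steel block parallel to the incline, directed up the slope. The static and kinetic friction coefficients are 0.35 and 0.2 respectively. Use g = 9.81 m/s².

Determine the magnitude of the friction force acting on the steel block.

The normal reaction is N = m g cos θ = 276.5 N.
For equilibrium along the incline the friction force must supply f = m g sin θ − P = 186.5 − 271 = -84.49 N (positive meaning up-slope).
Maximum static friction available: μ_s N = 0.35 × 276.5 = 96.78 N.
Since |-84.49| ≤ 96.78 N, static friction is sufficient; f equals the required value, not μ_s N.

f ≈ 84.5 N (down the incline)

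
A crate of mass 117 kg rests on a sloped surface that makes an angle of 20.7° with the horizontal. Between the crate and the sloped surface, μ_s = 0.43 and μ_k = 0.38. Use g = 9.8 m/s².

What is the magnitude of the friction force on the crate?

The normal reaction is N = m g cos θ = 1073 N.
Along the slope the weight component is m g sin θ = 405.3 N; friction must supply exactly this, acting up-slope.
Maximum static friction available: μ_s N = 0.43 × 1073 = 461.2 N.
Since |405.3| ≤ 461.2 N, static friction is sufficient; f equals the required value, not μ_s N.

f ≈ 405 N (up the incline)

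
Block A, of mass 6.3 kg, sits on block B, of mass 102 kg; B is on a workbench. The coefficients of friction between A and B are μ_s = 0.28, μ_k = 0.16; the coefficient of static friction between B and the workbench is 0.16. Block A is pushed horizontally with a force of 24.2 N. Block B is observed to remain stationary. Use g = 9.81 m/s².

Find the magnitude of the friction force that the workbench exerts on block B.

Normal force at the A–B interface: N₁ = m_A g = 61.8 N.
So the A–B interface can sustain at most μ_s N₁ = 17.3 N of static friction.
P = 24.2 N exceeds that limit, so A slips over B and the interface friction becomes kinetic: f₁ = μ_k N₁ = 0.16×61.8 = 9.89 N.
By Newton's third law B feels 9.89 N forward from A. With B stationary, the floor's static friction on B balances it: f₂ = 9.89 N (well within μ_s(m_A+m_B)g = 170 N).

f ≈ 9.89 N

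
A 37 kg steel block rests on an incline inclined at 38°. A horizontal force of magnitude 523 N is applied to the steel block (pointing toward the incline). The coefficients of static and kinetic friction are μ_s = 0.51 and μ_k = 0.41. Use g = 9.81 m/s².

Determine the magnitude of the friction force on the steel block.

The horizontal push has a component P sin θ into the surface, so N = m g cos θ + P sin θ = 286 + 322 = 608 N.
Along the incline, the net driving force (taking up-slope positive) is P cos θ − m g sin θ = 412.1 − 223.5 = 188.7 N, so equilibrium requires friction f = -188.7 N (down-slope).
Maximum static friction: μ_s N = 0.51 × 608 = 310.1 N.
Since 188.7 N is within the 310.1 N limit, the steel block stays put and friction is exactly 189 N.

f ≈ 189 N (down the incline)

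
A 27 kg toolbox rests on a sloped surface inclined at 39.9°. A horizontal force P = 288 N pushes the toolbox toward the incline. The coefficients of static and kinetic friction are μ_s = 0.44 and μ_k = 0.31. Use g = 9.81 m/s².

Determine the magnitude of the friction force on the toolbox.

f ≈ 51 N (down the incline)

Resolve perpendicular to the incline: N = m g cos θ + P sin θ = 27×9.81×cos 39.9° + 288×sin 39.9° = 387.9 N.
Parallel to the incline: P cos θ − m g sin θ = 220.9 − 169.9 = 51.04 N; the friction needed to balance this is 51.04 N acting down the slope.
Maximum static friction: μ_s N = 0.44 × 387.9 = 170.7 N.
|f_req| = 51.04 ≤ 170.7 N → the toolbox is in equilibrium; friction equals the required value.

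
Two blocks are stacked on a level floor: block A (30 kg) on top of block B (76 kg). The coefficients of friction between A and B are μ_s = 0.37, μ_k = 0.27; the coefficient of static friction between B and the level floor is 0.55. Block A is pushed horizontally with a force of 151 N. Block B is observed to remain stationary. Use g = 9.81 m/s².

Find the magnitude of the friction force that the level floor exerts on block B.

The normal force B exerts on A is simply A's weight, N₁ = 294.3 N.
Maximum static friction on A from B: μ_s N₁ = 0.37×294.3 = 108.9 N.
P = 151 N exceeds that limit, so A slips over B and the interface friction becomes kinetic: f₁ = μ_k N₁ = 0.27×294.3 = 79.5 N.
B experiences an equal 79.5 N forward from A (third law). B is in equilibrium, so the floor supplies f₂ = 79.5 N of static friction (limit μ_s(m_A+m_B)g = 571.9 N, not exceeded).

f ≈ 79.5 N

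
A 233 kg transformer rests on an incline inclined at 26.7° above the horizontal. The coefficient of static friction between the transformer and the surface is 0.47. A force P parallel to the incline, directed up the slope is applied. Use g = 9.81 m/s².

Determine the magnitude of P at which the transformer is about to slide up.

P ≈ 1990 N

At impending motion up the slope, friction acts down-slope at its limit: f = μ_s N.
P is parallel to the surface, so N = m g cos θ = 2040 N.
Along the incline: P = m g sin θ + μ_s N = 1030 + 0.47×2040 = 1990 N.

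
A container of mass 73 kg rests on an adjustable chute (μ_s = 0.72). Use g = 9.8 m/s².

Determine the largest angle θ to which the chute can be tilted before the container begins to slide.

At the slip threshold, m g sin θ = μ_s · m g cos θ, so tan θ = μ_s.
θ_max = arctan(0.72) = 35.8°.

θ_max ≈ 35.8°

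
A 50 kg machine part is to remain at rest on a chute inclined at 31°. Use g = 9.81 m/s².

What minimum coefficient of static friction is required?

At the slip threshold m g sin θ = μ_s m g cos θ, so μ_s,min = tan θ.
μ_s,min = tan 31° = 0.601.

μ_s,min ≈ 0.601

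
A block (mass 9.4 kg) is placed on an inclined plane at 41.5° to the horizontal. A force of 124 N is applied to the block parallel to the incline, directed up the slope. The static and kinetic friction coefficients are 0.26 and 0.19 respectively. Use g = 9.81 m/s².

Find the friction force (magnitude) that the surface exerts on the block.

The normal reaction is N = m g cos θ = 69.06 N.
For equilibrium along the incline the friction force must supply f = m g sin θ − P = 61.1 − 124 = -62.9 N (positive meaning up-slope).
The static-friction ceiling is μ_s N = 0.26 × 69.06 = 17.96 N.
|-62.9| exceeds 17.96 N, so the block slips up-slope; friction is kinetic, f = μ_k N = 0.19×69.06 = 13.1 N.

f ≈ 13.1 N (down the incline)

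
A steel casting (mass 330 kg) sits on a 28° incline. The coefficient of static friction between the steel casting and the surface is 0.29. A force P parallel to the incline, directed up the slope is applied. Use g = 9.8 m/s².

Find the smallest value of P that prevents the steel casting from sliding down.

P_min ≈ 690 N

The steel casting tends to slide down (tan θ > μ_s), so at the point of impending slip friction acts up-slope at its limit: f = μ_s N.
P is parallel to the surface, so N = m g cos θ = 2860 N.
Along the incline: P + μ_s N = m g sin θ, so P = 1520 − 0.29×2860 = 690 N.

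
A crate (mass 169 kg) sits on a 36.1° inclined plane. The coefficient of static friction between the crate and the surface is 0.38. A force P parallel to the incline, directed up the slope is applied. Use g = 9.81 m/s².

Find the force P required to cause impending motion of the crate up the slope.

P ≈ 1490 N

At impending motion up the slope, friction acts down-slope at its limit: f = μ_s N.
P is parallel to the surface, so N = m g cos θ = 1340 N.
Along the incline: P = m g sin θ + μ_s N = 977 + 0.38×1340 = 1490 N.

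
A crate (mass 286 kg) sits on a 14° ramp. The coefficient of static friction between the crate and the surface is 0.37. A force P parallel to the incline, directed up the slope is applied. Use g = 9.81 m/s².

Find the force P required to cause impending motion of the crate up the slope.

P ≈ 1690 N

At impending motion up the slope, friction acts down-slope at its limit: f = μ_s N.
P is parallel to the surface, so N = m g cos θ = 2720 N.
Along the incline: P = m g sin θ + μ_s N = 679 + 0.37×2720 = 1690 N.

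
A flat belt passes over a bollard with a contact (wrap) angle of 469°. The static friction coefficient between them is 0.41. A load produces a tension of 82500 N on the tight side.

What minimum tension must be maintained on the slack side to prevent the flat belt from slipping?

Capstan equation at impending slip: T_tight/T_slack = e^{μβ}.
β = 469° = 8.186 rad; e^{μβ} = e^{0.41×8.186} = 28.68.
T_slack = T_tight / e^{μβ} = 82500 / 28.68 = 2880 N.

T_min ≈ 2880 N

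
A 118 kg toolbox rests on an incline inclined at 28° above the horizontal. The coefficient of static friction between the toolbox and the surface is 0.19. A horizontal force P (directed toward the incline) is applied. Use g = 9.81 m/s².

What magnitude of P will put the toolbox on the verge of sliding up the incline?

At impending motion up the slope, friction acts down-slope at its limit: f = μ_s N.
Perpendicular to the incline: N = m g cos θ + P sin θ.
Along the incline: P cos θ = m g sin θ + μ_s N = m g sin θ + μ_s (m g cos θ + P sin θ).
Solving, P (cos θ − μ_s sin θ) = m g (sin θ + μ_s cos θ), so P = 118×9.81×(sin 28° + 0.19 cos 28°)/(cos 28° − 0.19 sin 28°) = 1160×0.6372/0.7937 = 929 N.

P ≈ 929 N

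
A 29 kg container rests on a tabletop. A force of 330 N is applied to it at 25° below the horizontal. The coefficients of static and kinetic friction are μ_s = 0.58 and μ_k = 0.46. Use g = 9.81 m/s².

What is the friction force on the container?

N = m g + P sin α = 284.5 + 330×sin 25° = 424 N.
Horizontally, friction must balance P cos α = 299.1 N.
μ_s N = 0.58 × 424 = 245.9 N.
The required friction exceeds μ_s N, so the container moves and f = μ_k N = 195 N.

f ≈ 195 N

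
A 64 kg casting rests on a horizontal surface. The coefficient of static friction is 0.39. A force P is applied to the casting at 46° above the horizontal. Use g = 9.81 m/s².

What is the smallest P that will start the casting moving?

P ≈ 251 N

N = m g − P sin α (the pull lifts the casting).
At impending slip, P cos α = μ_s N = μ_s (m g − P sin α).
Solving: P (cos α + μ_s sin α) = μ_s m g → P = 0.39×628/(cos 46° + 0.39 sin 46°) = 245/0.9752 = 251 N.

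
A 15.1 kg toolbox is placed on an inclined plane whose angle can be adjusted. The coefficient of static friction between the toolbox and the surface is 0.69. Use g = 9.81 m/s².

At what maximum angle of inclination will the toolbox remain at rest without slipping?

θ_max ≈ 34.6°

At the slip threshold, m g sin θ = μ_s · m g cos θ, so tan θ = μ_s.
θ_max = arctan(0.69) = 34.6°.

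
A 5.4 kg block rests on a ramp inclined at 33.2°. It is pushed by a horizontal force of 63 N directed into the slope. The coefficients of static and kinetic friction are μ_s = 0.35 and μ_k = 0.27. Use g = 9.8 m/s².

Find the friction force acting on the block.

The horizontal push has a component P sin θ into the surface, so N = m g cos θ + P sin θ = 44.28 + 34.5 = 78.78 N.
Parallel to the incline: P cos θ − m g sin θ = 52.72 − 28.98 = 23.74 N; the friction needed to balance this is 23.74 N acting down the slope.
Maximum static friction: μ_s N = 0.35 × 78.78 = 27.57 N.
Since 23.74 N is within the 27.57 N limit, the block stays put and friction is exactly 23.7 N.

f ≈ 23.7 N (down the incline)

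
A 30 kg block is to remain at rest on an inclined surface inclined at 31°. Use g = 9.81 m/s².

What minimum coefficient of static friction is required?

μ_s,min ≈ 0.601

At the slip threshold m g sin θ = μ_s m g cos θ, so μ_s,min = tan θ.
μ_s,min = tan 31° = 0.601.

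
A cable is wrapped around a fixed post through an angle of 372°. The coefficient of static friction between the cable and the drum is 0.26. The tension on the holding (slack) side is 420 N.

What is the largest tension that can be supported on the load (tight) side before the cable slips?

At impending slip the capstan equation gives T₂/T₁ = e^{μβ} with β in radians.
β = 372° × π/180 = 6.493 rad.
e^{μβ} = e^{0.26×6.493} = 5.409.
T₂ = T₁ · e^{μβ} = 420 × 5.409 = 2270 N.

T_max ≈ 2270 N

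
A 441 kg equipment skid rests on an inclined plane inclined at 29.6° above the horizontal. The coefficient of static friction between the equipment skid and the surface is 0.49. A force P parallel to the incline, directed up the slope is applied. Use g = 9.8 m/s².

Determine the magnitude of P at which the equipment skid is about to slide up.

P ≈ 3980 N

At impending motion up the slope, friction acts down-slope at its limit: f = μ_s N.
P is parallel to the surface, so N = m g cos θ = 3760 N.
Along the incline: P = m g sin θ + μ_s N = 2130 + 0.49×3760 = 3980 N.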